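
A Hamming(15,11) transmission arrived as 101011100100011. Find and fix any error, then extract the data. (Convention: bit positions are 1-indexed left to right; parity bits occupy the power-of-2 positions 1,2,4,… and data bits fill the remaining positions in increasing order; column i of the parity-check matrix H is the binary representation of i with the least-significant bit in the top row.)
Syndrome s = H · r^T (mod 2), r = 101011100100011:
  s[0] = (101010101010101)·(101011100100011) mod 2 = 1+0+1+0+1+0+1+0+0+0+0+0+0+0+1 mod 2 = 1
  s[1] = (011001100110011)·(101011100100011) mod 2 = 0+0+1+0+0+1+1+0+0+1+0+0+0+1+1 mod 2 = 0
  s[2] = (000111100001111)·(101011100100011) mod 2 = 0+0+0+0+1+1+1+0+0+0+0+0+0+1+1 mod 2 = 1
  s[3] = (000000011111111)·(101011100100011) mod 2 = 0+0+0+0+0+0+0+0+0+1+0+0+0+1+1 mod 2 = 1
Syndrome = 1011
Column 13 of H equals this syndrome → error at bit 13 (1-indexed).
Flip bit 13: 101011100100011 → 101011100100111
Extract data bits at positions {3,5,6,7,9,10,11,12,13,14,15}: 11110100111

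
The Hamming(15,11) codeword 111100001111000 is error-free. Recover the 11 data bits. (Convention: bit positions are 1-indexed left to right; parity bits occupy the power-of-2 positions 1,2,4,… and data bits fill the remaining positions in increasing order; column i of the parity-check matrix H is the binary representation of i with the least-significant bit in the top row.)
Parity bits occupy power-of-2 positions; data bits are at positions {3,5,6,7,9,10,11,12,13,14,15} (1-indexed).
Extract: c[3]=1 c[5]=0 c[6]=0 c[7]=0 c[9]=1 c[10]=1 c[11]=1 c[12]=1 c[13]=0 c[14]=0 c[15]=0
Data = 10001111000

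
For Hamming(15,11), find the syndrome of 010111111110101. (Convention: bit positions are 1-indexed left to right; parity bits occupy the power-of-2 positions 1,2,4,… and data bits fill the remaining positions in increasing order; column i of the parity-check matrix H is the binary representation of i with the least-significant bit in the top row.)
Syndrome s = H · r^T (mod 2), r = 010111111110101:
  s[0] = (101010101010101)·(010111111110101) mod 2 = 0+0+0+0+1+0+1+0+1+0+1+0+1+0+1 mod 2 = 0
  s[1] = (011001100110011)·(010111111110101) mod 2 = 0+1+0+0+0+1+1+0+0+1+1+0+0+0+1 mod 2 = 0
  s[2] = (000111100001111)·(010111111110101) mod 2 = 0+0+0+1+1+1+1+0+0+0+0+0+1+0+1 mod 2 = 0
  s[3] = (000000011111111)·(010111111110101) mod 2 = 0+0+0+0+0+0+0+1+1+1+1+0+1+0+1 mod 2 = 0
Syndrome = 0000
s = 0: no error detected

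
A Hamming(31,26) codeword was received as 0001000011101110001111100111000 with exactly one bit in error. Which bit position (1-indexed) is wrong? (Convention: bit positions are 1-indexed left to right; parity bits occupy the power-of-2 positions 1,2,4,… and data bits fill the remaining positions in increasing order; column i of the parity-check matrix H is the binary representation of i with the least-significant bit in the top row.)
Syndrome s = H · r^T (mod 2), r = 0001000011101110001111100111000:
  s[0] = (1010101010101010101010101010101)·(0001000011101110001111100111000) mod 2 = 0+0+0+0+0+0+0+0+1+0+1+0+1+0+1+0+0+0+1+0+1+0+1+0+0+0+1+0+0+0+0 mod 2 = 0
  s[1] = (0110011001100110011001100110011)·(0001000011101110001111100111000) mod 2 = 0+0+0+0+0+0+0+0+0+1+1+0+0+1+1+0+0+0+1+0+0+1+1+0+0+1+1+0+0+0+0 mod 2 = 1
  s[2] = (0001111000011110000111100001111)·(0001000011101110001111100111000) mod 2 = 0+0+0+1+0+0+0+0+0+0+0+0+1+1+1+0+0+0+0+1+1+1+1+0+0+0+0+1+0+0+0 mod 2 = 1
  s[3] = (0000000111111110000000011111111)·(0001000011101110001111100111000) mod 2 = 0+0+0+0+0+0+0+0+1+1+1+0+1+1+1+0+0+0+0+0+0+0+0+0+0+1+1+1+0+0+0 mod 2 = 1
  s[4] = (0000000000000001111111111111111)·(0001000011101110001111100111000) mod 2 = 0+0+0+0+0+0+0+0+0+0+0+0+0+0+0+0+0+0+1+1+1+1+1+0+0+1+1+1+0+0+0 mod 2 = 0
Syndrome = 01110
Column i of H is the binary representation of i, so the syndrome is the binary index of the flipped bit.
Read s = 01110 with s[0] as LSB: 0·2^0 + 1·2^1 + 1·2^2 + 1·2^3 + 0·2^4 = 14.
Error is at bit position 14.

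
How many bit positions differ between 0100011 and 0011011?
XOR = 0111000, count of 1s = 3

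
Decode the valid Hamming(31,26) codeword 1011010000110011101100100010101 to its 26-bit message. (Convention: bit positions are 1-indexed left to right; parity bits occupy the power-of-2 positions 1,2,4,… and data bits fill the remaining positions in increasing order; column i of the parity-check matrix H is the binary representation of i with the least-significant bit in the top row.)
Parity bits occupy power-of-2 positions; data bits are at positions {3,5,6,7,9,10,11,12,13,14,15,17,18,19,20,21,22,23,24,25,26,27,28,29,30,31} (1-indexed).
Extract: c[3]=1 c[5]=0 c[6]=1 c[7]=0 c[9]=0 c[10]=0 c[11]=1 c[12]=1 c[13]=0 c[14]=0 c[15]=1 c[17]=1 c[18]=0 c[19]=1 c[20]=1 c[21]=0 c[22]=0 c[23]=1 c[24]=0 c[25]=0 c[26]=0 c[27]=1 c[28]=0 c[29]=1 c[30]=0 c[31]=1
Data = 10100011001101100100010101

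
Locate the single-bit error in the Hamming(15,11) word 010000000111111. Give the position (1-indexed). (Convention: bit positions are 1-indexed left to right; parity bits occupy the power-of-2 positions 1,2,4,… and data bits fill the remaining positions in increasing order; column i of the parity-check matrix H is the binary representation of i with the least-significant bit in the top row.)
Syndrome s = H · r^T (mod 2), r = 010000000111111:
  s[0] = (101010101010101)·(010000000111111) mod 2 = 0+0+0+0+0+0+0+0+0+0+1+0+1+0+1 mod 2 = 1
  s[1] = (011001100110011)·(010000000111111) mod 2 = 0+1+0+0+0+0+0+0+0+1+1+0+0+1+1 mod 2 = 1
  s[2] = (000111100001111)·(010000000111111) mod 2 = 0+0+0+0+0+0+0+0+0+0+0+1+1+1+1 mod 2 = 0
  s[3] = (000000011111111)·(010000000111111) mod 2 = 0+0+0+0+0+0+0+0+0+1+1+1+1+1+1 mod 2 = 0
Syndrome = 1100
Column i of H is the binary representation of i, so the syndrome is the binary index of the flipped bit.
Read s = 1100 with s[0] as LSB: 1·2^0 + 1·2^1 + 0·2^2 + 0·2^3 = 3.
Error is at bit position 3.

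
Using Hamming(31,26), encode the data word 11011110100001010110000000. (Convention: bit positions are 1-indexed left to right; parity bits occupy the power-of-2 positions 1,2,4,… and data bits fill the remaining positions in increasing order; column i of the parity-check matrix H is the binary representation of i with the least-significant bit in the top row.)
Codeword c = d · G (mod 2), d = 11011110100001010110000000:
  c[0] = d·G[:,0] = (11011110100001010110000000)·(11011010101101010101010101) mod 2 = 1+1+0+1+1+0+1+0+1+0+0+0+0+1+0+1+0+1+0+0+0+0+0+0+0+0 mod 2 = 1
  c[1] = d·G[:,1] = (11011110100001010110000000)·(10110110011011001100110011) mod 2 = 1+0+0+1+0+1+1+0+0+0+0+0+0+1+0+0+0+1+0+0+0+0+0+0+0+0 mod 2 = 0
  c[2] = d·G[:,2] = (11011110100001010110000000)·(10000000000000000000000000) mod 2 = 1+0+0+0+0+0+0+0+0+0+0+0+0+0+0+0+0+0+0+0+0+0+0+0+0+0 mod 2 = 1
  c[3] = d·G[:,3] = (11011110100001010110000000)·(01110001111000111100001111) mod 2 = 0+1+0+1+0+0+0+0+1+0+0+0+0+0+0+1+0+1+0+0+0+0+0+0+0+0 mod 2 = 1
  c[4] = d·G[:,4] = (11011110100001010110000000)·(01000000000000000000000000) mod 2 = 0+1+0+0+0+0+0+0+0+0+0+0+0+0+0+0+0+0+0+0+0+0+0+0+0+0 mod 2 = 1
  c[5] = d·G[:,5] = (11011110100001010110000000)·(00100000000000000000000000) mod 2 = 0+0+0+0+0+0+0+0+0+0+0+0+0+0+0+0+0+0+0+0+0+0+0+0+0+0 mod 2 = 0
  c[6] = d·G[:,6] = (11011110100001010110000000)·(00010000000000000000000000) mod 2 = 0+0+0+1+0+0+0+0+0+0+0+0+0+0+0+0+0+0+0+0+0+0+0+0+0+0 mod 2 = 1
  c[7] = d·G[:,7] = (11011110100001010110000000)·(00001111111000000011111111) mod 2 = 0+0+0+0+1+1+1+0+1+0+0+0+0+0+0+0+0+0+1+0+0+0+0+0+0+0 mod 2 = 1
  c[8] = d·G[:,8] = (11011110100001010110000000)·(00001000000000000000000000) mod 2 = 0+0+0+0+1+0+0+0+0+0+0+0+0+0+0+0+0+0+0+0+0+0+0+0+0+0 mod 2 = 1
  c[9] = d·G[:,9] = (11011110100001010110000000)·(00000100000000000000000000) mod 2 = 0+0+0+0+0+1+0+0+0+0+0+0+0+0+0+0+0+0+0+0+0+0+0+0+0+0 mod 2 = 1
  c[10] = d·G[:,10] = (11011110100001010110000000)·(00000010000000000000000000) mod 2 = 0+0+0+0+0+0+1+0+0+0+0+0+0+0+0+0+0+0+0+0+0+0+0+0+0+0 mod 2 = 1
  c[11] = d·G[:,11] = (11011110100001010110000000)·(00000001000000000000000000) mod 2 = 0+0+0+0+0+0+0+0+0+0+0+0+0+0+0+0+0+0+0+0+0+0+0+0+0+0 mod 2 = 0
  c[12] = d·G[:,12] = (11011110100001010110000000)·(00000000100000000000000000) mod 2 = 0+0+0+0+0+0+0+0+1+0+0+0+0+0+0+0+0+0+0+0+0+0+0+0+0+0 mod 2 = 1
  c[13] = d·G[:,13] = (11011110100001010110000000)·(00000000010000000000000000) mod 2 = 0+0+0+0+0+0+0+0+0+0+0+0+0+0+0+0+0+0+0+0+0+0+0+0+0+0 mod 2 = 0
  c[14] = d·G[:,14] = (11011110100001010110000000)·(00000000001000000000000000) mod 2 = 0+0+0+0+0+0+0+0+0+0+0+0+0+0+0+0+0+0+0+0+0+0+0+0+0+0 mod 2 = 0
  c[15] = d·G[:,15] = (11011110100001010110000000)·(00000000000111111111111111) mod 2 = 0+0+0+0+0+0+0+0+0+0+0+0+0+1+0+1+0+1+1+0+0+0+0+0+0+0 mod 2 = 0
  c[16] = d·G[:,16] = (11011110100001010110000000)·(00000000000100000000000000) mod 2 = 0+0+0+0+0+0+0+0+0+0+0+0+0+0+0+0+0+0+0+0+0+0+0+0+0+0 mod 2 = 0
  c[17] = d·G[:,17] = (11011110100001010110000000)·(00000000000010000000000000) mod 2 = 0+0+0+0+0+0+0+0+0+0+0+0+0+0+0+0+0+0+0+0+0+0+0+0+0+0 mod 2 = 0
  c[18] = d·G[:,18] = (11011110100001010110000000)·(00000000000001000000000000) mod 2 = 0+0+0+0+0+0+0+0+0+0+0+0+0+1+0+0+0+0+0+0+0+0+0+0+0+0 mod 2 = 1
  c[19] = d·G[:,19] = (11011110100001010110000000)·(00000000000000100000000000) mod 2 = 0+0+0+0+0+0+0+0+0+0+0+0+0+0+0+0+0+0+0+0+0+0+0+0+0+0 mod 2 = 0
  c[20] = d·G[:,20] = (11011110100001010110000000)·(00000000000000010000000000) mod 2 = 0+0+0+0+0+0+0+0+0+0+0+0+0+0+0+1+0+0+0+0+0+0+0+0+0+0 mod 2 = 1
  c[21] = d·G[:,21] = (11011110100001010110000000)·(00000000000000001000000000) mod 2 = 0+0+0+0+0+0+0+0+0+0+0+0+0+0+0+0+0+0+0+0+0+0+0+0+0+0 mod 2 = 0
  c[22] = d·G[:,22] = (11011110100001010110000000)·(00000000000000000100000000) mod 2 = 0+0+0+0+0+0+0+0+0+0+0+0+0+0+0+0+0+1+0+0+0+0+0+0+0+0 mod 2 = 1
  c[23] = d·G[:,23] = (11011110100001010110000000)·(00000000000000000010000000) mod 2 = 0+0+0+0+0+0+0+0+0+0+0+0+0+0+0+0+0+0+1+0+0+0+0+0+0+0 mod 2 = 1
  c[24] = d·G[:,24] = (11011110100001010110000000)·(00000000000000000001000000) mod 2 = 0+0+0+0+0+0+0+0+0+0+0+0+0+0+0+0+0+0+0+0+0+0+0+0+0+0 mod 2 = 0
  c[25] = d·G[:,25] = (11011110100001010110000000)·(00000000000000000000100000) mod 2 = 0+0+0+0+0+0+0+0+0+0+0+0+0+0+0+0+0+0+0+0+0+0+0+0+0+0 mod 2 = 0
  c[26] = d·G[:,26] = (11011110100001010110000000)·(00000000000000000000010000) mod 2 = 0+0+0+0+0+0+0+0+0+0+0+0+0+0+0+0+0+0+0+0+0+0+0+0+0+0 mod 2 = 0
  c[27] = d·G[:,27] = (11011110100001010110000000)·(00000000000000000000001000) mod 2 = 0+0+0+0+0+0+0+0+0+0+0+0+0+0+0+0+0+0+0+0+0+0+0+0+0+0 mod 2 = 0
  c[28] = d·G[:,28] = (11011110100001010110000000)·(00000000000000000000000100) mod 2 = 0+0+0+0+0+0+0+0+0+0+0+0+0+0+0+0+0+0+0+0+0+0+0+0+0+0 mod 2 = 0
  c[29] = d·G[:,29] = (11011110100001010110000000)·(00000000000000000000000010) mod 2 = 0+0+0+0+0+0+0+0+0+0+0+0+0+0+0+0+0+0+0+0+0+0+0+0+0+0 mod 2 = 0
  c[30] = d·G[:,30] = (11011110100001010110000000)·(00000000000000000000000001) mod 2 = 0+0+0+0+0+0+0+0+0+0+0+0+0+0+0+0+0+0+0+0+0+0+0+0+0+0 mod 2 = 0
Codeword = 1011101111101000001010110000000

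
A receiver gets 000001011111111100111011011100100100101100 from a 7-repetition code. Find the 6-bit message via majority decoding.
Split into 7-bit blocks and majority-vote each:
  block 1 = 0000010: 1 ones, 6 zeros → 0
  block 2 = 1111111: 7 ones, 0 zeros → 1
  block 3 = 1100111: 5 ones, 2 zeros → 1
  block 4 = 0110111: 5 ones, 2 zeros → 1
  block 5 = 0010010: 2 ones, 5 zeros → 0
  block 6 = 0101100: 3 ones, 4 zeros → 0
Decoded = 011100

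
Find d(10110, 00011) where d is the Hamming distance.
XOR = 10101, count of 1s = 3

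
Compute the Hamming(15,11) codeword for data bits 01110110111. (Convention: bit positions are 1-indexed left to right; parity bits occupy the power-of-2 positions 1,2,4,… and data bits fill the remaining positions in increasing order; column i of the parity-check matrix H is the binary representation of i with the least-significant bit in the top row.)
Codeword c = d · G (mod 2), d = 01110110111:
  c[0] = d·G[:,0] = (01110110111)·(11011010101) mod 2 = 0+1+0+1+0+0+1+0+1+0+1 mod 2 = 1
  c[1] = d·G[:,1] = (01110110111)·(10110110011) mod 2 = 0+0+1+1+0+1+1+0+0+1+1 mod 2 = 0
  c[2] = d·G[:,2] = (01110110111)·(10000000000) mod 2 = 0+0+0+0+0+0+0+0+0+0+0 mod 2 = 0
  c[3] = d·G[:,3] = (01110110111)·(01110001111) mod 2 = 0+1+1+1+0+0+0+0+1+1+1 mod 2 = 0
  c[4] = d·G[:,4] = (01110110111)·(01000000000) mod 2 = 0+1+0+0+0+0+0+0+0+0+0 mod 2 = 1
  c[5] = d·G[:,5] = (01110110111)·(00100000000) mod 2 = 0+0+1+0+0+0+0+0+0+0+0 mod 2 = 1
  c[6] = d·G[:,6] = (01110110111)·(00010000000) mod 2 = 0+0+0+1+0+0+0+0+0+0+0 mod 2 = 1
  c[7] = d·G[:,7] = (01110110111)·(00001111111) mod 2 = 0+0+0+0+0+1+1+0+1+1+1 mod 2 = 1
  c[8] = d·G[:,8] = (01110110111)·(00001000000) mod 2 = 0+0+0+0+0+0+0+0+0+0+0 mod 2 = 0
  c[9] = d·G[:,9] = (01110110111)·(00000100000) mod 2 = 0+0+0+0+0+1+0+0+0+0+0 mod 2 = 1
  c[10] = d·G[:,10] = (01110110111)·(00000010000) mod 2 = 0+0+0+0+0+0+1+0+0+0+0 mod 2 = 1
  c[11] = d·G[:,11] = (01110110111)·(00000001000) mod 2 = 0+0+0+0+0+0+0+0+0+0+0 mod 2 = 0
  c[12] = d·G[:,12] = (01110110111)·(00000000100) mod 2 = 0+0+0+0+0+0+0+0+1+0+0 mod 2 = 1
  c[13] = d·G[:,13] = (01110110111)·(00000000010) mod 2 = 0+0+0+0+0+0+0+0+0+1+0 mod 2 = 1
  c[14] = d·G[:,14] = (01110110111)·(00000000001) mod 2 = 0+0+0+0+0+0+0+0+0+0+1 mod 2 = 1
Codeword = 100011110110111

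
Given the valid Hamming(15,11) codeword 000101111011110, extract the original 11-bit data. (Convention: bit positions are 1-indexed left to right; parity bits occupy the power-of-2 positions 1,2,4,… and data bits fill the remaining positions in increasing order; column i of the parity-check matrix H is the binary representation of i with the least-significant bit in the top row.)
Parity bits occupy power-of-2 positions; data bits are at positions {3,5,6,7,9,10,11,12,13,14,15} (1-indexed).
Extract: c[3]=0 c[5]=0 c[6]=1 c[7]=1 c[9]=1 c[10]=0 c[11]=1 c[12]=1 c[13]=1 c[14]=1 c[15]=0
Data = 00111011110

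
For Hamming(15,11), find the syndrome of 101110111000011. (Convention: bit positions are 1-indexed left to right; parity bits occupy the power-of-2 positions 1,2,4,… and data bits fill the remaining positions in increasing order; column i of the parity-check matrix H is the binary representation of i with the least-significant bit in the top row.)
Syndrome s = H · r^T (mod 2), r = 101110111000011:
  s[0] = (101010101010101)·(101110111000011) mod 2 = 1+0+1+0+1+0+1+0+1+0+0+0+0+0+1 mod 2 = 0
  s[1] = (011001100110011)·(101110111000011) mod 2 = 0+0+1+0+0+0+1+0+0+0+0+0+0+1+1 mod 2 = 0
  s[2] = (000111100001111)·(101110111000011) mod 2 = 0+0+0+1+1+0+1+0+0+0+0+0+0+1+1 mod 2 = 1
  s[3] = (000000011111111)·(101110111000011) mod 2 = 0+0+0+0+0+0+0+1+1+0+0+0+0+1+1 mod 2 = 0
Syndrome = 0010
Non-zero syndrome: error at position 4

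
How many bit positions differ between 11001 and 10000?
XOR = 01001, count of 1s = 2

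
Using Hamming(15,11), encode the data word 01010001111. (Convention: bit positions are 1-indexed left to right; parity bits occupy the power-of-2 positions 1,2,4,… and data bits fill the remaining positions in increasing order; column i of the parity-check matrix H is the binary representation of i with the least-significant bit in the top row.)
Codeword c = d · G (mod 2), d = 01010001111:
  c[0] = d·G[:,0] = (01010001111)·(11011010101) mod 2 = 0+1+0+1+0+0+0+0+1+0+1 mod 2 = 0
  c[1] = d·G[:,1] = (01010001111)·(10110110011) mod 2 = 0+0+0+1+0+0+0+0+0+1+1 mod 2 = 1
  c[2] = d·G[:,2] = (01010001111)·(10000000000) mod 2 = 0+0+0+0+0+0+0+0+0+0+0 mod 2 = 0
  c[3] = d·G[:,3] = (01010001111)·(01110001111) mod 2 = 0+1+0+1+0+0+0+1+1+1+1 mod 2 = 0
  c[4] = d·G[:,4] = (01010001111)·(01000000000) mod 2 = 0+1+0+0+0+0+0+0+0+0+0 mod 2 = 1
  c[5] = d·G[:,5] = (01010001111)·(00100000000) mod 2 = 0+0+0+0+0+0+0+0+0+0+0 mod 2 = 0
  c[6] = d·G[:,6] = (01010001111)·(00010000000) mod 2 = 0+0+0+1+0+0+0+0+0+0+0 mod 2 = 1
  c[7] = d·G[:,7] = (01010001111)·(00001111111) mod 2 = 0+0+0+0+0+0+0+1+1+1+1 mod 2 = 0
  c[8] = d·G[:,8] = (01010001111)·(00001000000) mod 2 = 0+0+0+0+0+0+0+0+0+0+0 mod 2 = 0
  c[9] = d·G[:,9] = (01010001111)·(00000100000) mod 2 = 0+0+0+0+0+0+0+0+0+0+0 mod 2 = 0
  c[10] = d·G[:,10] = (01010001111)·(00000010000) mod 2 = 0+0+0+0+0+0+0+0+0+0+0 mod 2 = 0
  c[11] = d·G[:,11] = (01010001111)·(00000001000) mod 2 = 0+0+0+0+0+0+0+1+0+0+0 mod 2 = 1
  c[12] = d·G[:,12] = (01010001111)·(00000000100) mod 2 = 0+0+0+0+0+0+0+0+1+0+0 mod 2 = 1
  c[13] = d·G[:,13] = (01010001111)·(00000000010) mod 2 = 0+0+0+0+0+0+0+0+0+1+0 mod 2 = 1
  c[14] = d·G[:,14] = (01010001111)·(00000000001) mod 2 = 0+0+0+0+0+0+0+0+0+0+1 mod 2 = 1
Codeword = 010010100001111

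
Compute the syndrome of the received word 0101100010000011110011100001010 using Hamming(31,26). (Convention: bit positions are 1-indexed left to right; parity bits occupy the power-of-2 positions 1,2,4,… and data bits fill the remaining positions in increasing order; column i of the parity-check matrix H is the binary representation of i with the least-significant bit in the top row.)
Syndrome s = H · r^T (mod 2), r = 0101100010000011110011100001010:
  s[0] = (1010101010101010101010101010101)·(0101100010000011110011100001010) mod 2 = 0+0+0+0+1+0+0+0+1+0+0+0+0+0+1+0+1+0+0+0+1+0+1+0+0+0+0+0+0+0+0 mod 2 = 0
  s[1] = (0110011001100110011001100110011)·(0101100010000011110011100001010) mod 2 = 0+1+0+0+0+0+0+0+0+0+0+0+0+0+1+0+0+1+0+0+0+1+1+0+0+0+0+0+0+1+0 mod 2 = 0
  s[2] = (0001111000011110000111100001111)·(0101100010000011110011100001010) mod 2 = 0+0+0+1+1+0+0+0+0+0+0+0+0+0+1+0+0+0+0+0+1+1+1+0+0+0+0+1+0+1+0 mod 2 = 0
  s[3] = (0000000111111110000000011111111)·(0101100010000011110011100001010) mod 2 = 0+0+0+0+0+0+0+0+1+0+0+0+0+0+1+0+0+0+0+0+0+0+0+0+0+0+0+1+0+1+0 mod 2 = 0
  s[4] = (0000000000000001111111111111111)·(0101100010000011110011100001010) mod 2 = 0+0+0+0+0+0+0+0+0+0+0+0+0+0+0+1+1+1+0+0+1+1+1+0+0+0+0+1+0+1+0 mod 2 = 0
Syndrome = 00000
s = 0: no error detected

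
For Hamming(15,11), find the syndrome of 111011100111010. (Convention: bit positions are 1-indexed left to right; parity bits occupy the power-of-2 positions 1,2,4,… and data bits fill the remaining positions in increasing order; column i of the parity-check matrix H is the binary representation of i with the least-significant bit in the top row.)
Syndrome s = H · r^T (mod 2), r = 111011100111010:
  s[0] = (101010101010101)·(111011100111010) mod 2 = 1+0+1+0+1+0+1+0+0+0+1+0+0+0+0 mod 2 = 1
  s[1] = (011001100110011)·(111011100111010) mod 2 = 0+1+1+0+0+1+1+0+0+1+1+0+0+1+0 mod 2 = 1
  s[2] = (000111100001111)·(111011100111010) mod 2 = 0+0+0+0+1+1+1+0+0+0+0+1+0+1+0 mod 2 = 1
  s[3] = (000000011111111)·(111011100111010) mod 2 = 0+0+0+0+0+0+0+0+0+1+1+1+0+1+0 mod 2 = 0
Syndrome = 1110
Non-zero syndrome: error at position 7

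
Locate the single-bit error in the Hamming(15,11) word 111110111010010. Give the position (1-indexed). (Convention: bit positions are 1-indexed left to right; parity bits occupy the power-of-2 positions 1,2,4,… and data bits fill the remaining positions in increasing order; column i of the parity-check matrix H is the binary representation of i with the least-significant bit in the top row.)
Syndrome s = H · r^T (mod 2), r = 111110111010010:
  s[0] = (101010101010101)·(111110111010010) mod 2 = 1+0+1+0+1+0+1+0+1+0+1+0+0+0+0 mod 2 = 0
  s[1] = (011001100110011)·(111110111010010) mod 2 = 0+1+1+0+0+0+1+0+0+0+1+0+0+1+0 mod 2 = 1
  s[2] = (000111100001111)·(111110111010010) mod 2 = 0+0+0+1+1+0+1+0+0+0+0+0+0+1+0 mod 2 = 0
  s[3] = (000000011111111)·(111110111010010) mod 2 = 0+0+0+0+0+0+0+1+1+0+1+0+0+1+0 mod 2 = 0
Syndrome = 0100
Column i of H is the binary representation of i, so the syndrome is the binary index of the flipped bit.
Read s = 0100 with s[0] as LSB: 0·2^0 + 1·2^1 + 0·2^2 + 0·2^3 = 2.
Error is at bit position 2.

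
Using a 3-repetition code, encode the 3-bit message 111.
Repeat each bit 3× and concatenate:
1→111  1→111  1→111
Codeword = 111111111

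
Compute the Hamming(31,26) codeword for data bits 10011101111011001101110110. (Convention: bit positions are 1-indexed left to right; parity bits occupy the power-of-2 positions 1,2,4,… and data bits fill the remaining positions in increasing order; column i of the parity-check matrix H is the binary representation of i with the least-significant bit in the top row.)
Codeword c = d · G (mod 2), d = 10011101111011001101110110:
  c[0] = d·G[:,0] = (10011101111011001101110110)·(11011010101101010101010101) mod 2 = 1+0+0+1+1+0+0+0+1+0+1+0+0+1+0+0+0+1+0+1+0+1+0+1+0+0 mod 2 = 0
  c[1] = d·G[:,1] = (10011101111011001101110110)·(10110110011011001100110011) mod 2 = 1+0+0+1+0+1+0+0+0+1+1+0+1+1+0+0+1+1+0+0+1+1+0+0+1+0 mod 2 = 0
  c[2] = d·G[:,2] = (10011101111011001101110110)·(10000000000000000000000000) mod 2 = 1+0+0+0+0+0+0+0+0+0+0+0+0+0+0+0+0+0+0+0+0+0+0+0+0+0 mod 2 = 1
  c[3] = d·G[:,3] = (10011101111011001101110110)·(01110001111000111100001111) mod 2 = 0+0+0+1+0+0+0+1+1+1+1+0+0+0+0+0+1+1+0+0+0+0+0+1+1+0 mod 2 = 1
  c[4] = d·G[:,4] = (10011101111011001101110110)·(01000000000000000000000000) mod 2 = 0+0+0+0+0+0+0+0+0+0+0+0+0+0+0+0+0+0+0+0+0+0+0+0+0+0 mod 2 = 0
  c[5] = d·G[:,5] = (10011101111011001101110110)·(00100000000000000000000000) mod 2 = 0+0+0+0+0+0+0+0+0+0+0+0+0+0+0+0+0+0+0+0+0+0+0+0+0+0 mod 2 = 0
  c[6] = d·G[:,6] = (10011101111011001101110110)·(00010000000000000000000000) mod 2 = 0+0+0+1+0+0+0+0+0+0+0+0+0+0+0+0+0+0+0+0+0+0+0+0+0+0 mod 2 = 1
  c[7] = d·G[:,7] = (10011101111011001101110110)·(00001111111000000011111111) mod 2 = 0+0+0+0+1+1+0+1+1+1+1+0+0+0+0+0+0+0+0+1+1+1+0+1+1+0 mod 2 = 1
  c[8] = d·G[:,8] = (10011101111011001101110110)·(00001000000000000000000000) mod 2 = 0+0+0+0+1+0+0+0+0+0+0+0+0+0+0+0+0+0+0+0+0+0+0+0+0+0 mod 2 = 1
  c[9] = d·G[:,9] = (10011101111011001101110110)·(00000100000000000000000000) mod 2 = 0+0+0+0+0+1+0+0+0+0+0+0+0+0+0+0+0+0+0+0+0+0+0+0+0+0 mod 2 = 1
  c[10] = d·G[:,10] = (10011101111011001101110110)·(00000010000000000000000000) mod 2 = 0+0+0+0+0+0+0+0+0+0+0+0+0+0+0+0+0+0+0+0+0+0+0+0+0+0 mod 2 = 0
  c[11] = d·G[:,11] = (10011101111011001101110110)·(00000001000000000000000000) mod 2 = 0+0+0+0+0+0+0+1+0+0+0+0+0+0+0+0+0+0+0+0+0+0+0+0+0+0 mod 2 = 1
  c[12] = d·G[:,12] = (10011101111011001101110110)·(00000000100000000000000000) mod 2 = 0+0+0+0+0+0+0+0+1+0+0+0+0+0+0+0+0+0+0+0+0+0+0+0+0+0 mod 2 = 1
  c[13] = d·G[:,13] = (10011101111011001101110110)·(00000000010000000000000000) mod 2 = 0+0+0+0+0+0+0+0+0+1+0+0+0+0+0+0+0+0+0+0+0+0+0+0+0+0 mod 2 = 1
  c[14] = d·G[:,14] = (10011101111011001101110110)·(00000000001000000000000000) mod 2 = 0+0+0+0+0+0+0+0+0+0+1+0+0+0+0+0+0+0+0+0+0+0+0+0+0+0 mod 2 = 1
  c[15] = d·G[:,15] = (10011101111011001101110110)·(00000000000111111111111111) mod 2 = 0+0+0+0+0+0+0+0+0+0+0+0+1+1+0+0+1+1+0+1+1+1+0+1+1+0 mod 2 = 1
  c[16] = d·G[:,16] = (10011101111011001101110110)·(00000000000100000000000000) mod 2 = 0+0+0+0+0+0+0+0+0+0+0+0+0+0+0+0+0+0+0+0+0+0+0+0+0+0 mod 2 = 0
  c[17] = d·G[:,17] = (10011101111011001101110110)·(00000000000010000000000000) mod 2 = 0+0+0+0+0+0+0+0+0+0+0+0+1+0+0+0+0+0+0+0+0+0+0+0+0+0 mod 2 = 1
  c[18] = d·G[:,18] = (10011101111011001101110110)·(00000000000001000000000000) mod 2 = 0+0+0+0+0+0+0+0+0+0+0+0+0+1+0+0+0+0+0+0+0+0+0+0+0+0 mod 2 = 1
  c[19] = d·G[:,19] = (10011101111011001101110110)·(00000000000000100000000000) mod 2 = 0+0+0+0+0+0+0+0+0+0+0+0+0+0+0+0+0+0+0+0+0+0+0+0+0+0 mod 2 = 0
  c[20] = d·G[:,20] = (10011101111011001101110110)·(00000000000000010000000000) mod 2 = 0+0+0+0+0+0+0+0+0+0+0+0+0+0+0+0+0+0+0+0+0+0+0+0+0+0 mod 2 = 0
  c[21] = d·G[:,21] = (10011101111011001101110110)·(00000000000000001000000000) mod 2 = 0+0+0+0+0+0+0+0+0+0+0+0+0+0+0+0+1+0+0+0+0+0+0+0+0+0 mod 2 = 1
  c[22] = d·G[:,22] = (10011101111011001101110110)·(00000000000000000100000000) mod 2 = 0+0+0+0+0+0+0+0+0+0+0+0+0+0+0+0+0+1+0+0+0+0+0+0+0+0 mod 2 = 1
  c[23] = d·G[:,23] = (10011101111011001101110110)·(00000000000000000010000000) mod 2 = 0+0+0+0+0+0+0+0+0+0+0+0+0+0+0+0+0+0+0+0+0+0+0+0+0+0 mod 2 = 0
  c[24] = d·G[:,24] = (10011101111011001101110110)·(00000000000000000001000000) mod 2 = 0+0+0+0+0+0+0+0+0+0+0+0+0+0+0+0+0+0+0+1+0+0+0+0+0+0 mod 2 = 1
  c[25] = d·G[:,25] = (10011101111011001101110110)·(00000000000000000000100000) mod 2 = 0+0+0+0+0+0+0+0+0+0+0+0+0+0+0+0+0+0+0+0+1+0+0+0+0+0 mod 2 = 1
  c[26] = d·G[:,26] = (10011101111011001101110110)·(00000000000000000000010000) mod 2 = 0+0+0+0+0+0+0+0+0+0+0+0+0+0+0+0+0+0+0+0+0+1+0+0+0+0 mod 2 = 1
  c[27] = d·G[:,27] = (10011101111011001101110110)·(00000000000000000000001000) mod 2 = 0+0+0+0+0+0+0+0+0+0+0+0+0+0+0+0+0+0+0+0+0+0+0+0+0+0 mod 2 = 0
  c[28] = d·G[:,28] = (10011101111011001101110110)·(00000000000000000000000100) mod 2 = 0+0+0+0+0+0+0+0+0+0+0+0+0+0+0+0+0+0+0+0+0+0+0+1+0+0 mod 2 = 1
  c[29] = d·G[:,29] = (10011101111011001101110110)·(00000000000000000000000010) mod 2 = 0+0+0+0+0+0+0+0+0+0+0+0+0+0+0+0+0+0+0+0+0+0+0+0+1+0 mod 2 = 1
  c[30] = d·G[:,30] = (10011101111011001101110110)·(00000000000000000000000001) mod 2 = 0+0+0+0+0+0+0+0+0+0+0+0+0+0+0+0+0+0+0+0+0+0+0+0+0+0 mod 2 = 0
Codeword = 0011001111011111011001101110110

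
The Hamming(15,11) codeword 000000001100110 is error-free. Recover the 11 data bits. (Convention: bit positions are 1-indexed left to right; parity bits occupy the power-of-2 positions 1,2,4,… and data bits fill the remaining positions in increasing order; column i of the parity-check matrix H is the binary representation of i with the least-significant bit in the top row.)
Parity bits occupy power-of-2 positions; data bits are at positions {3,5,6,7,9,10,11,12,13,14,15} (1-indexed).
Extract: c[3]=0 c[5]=0 c[6]=0 c[7]=0 c[9]=1 c[10]=1 c[11]=0 c[12]=0 c[13]=1 c[14]=1 c[15]=0
Data = 00001100110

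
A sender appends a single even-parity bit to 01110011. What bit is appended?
Sum of data bits: 0+1+1+1+0+0+1+1 = 5.
5 mod 2 = 1, so parity bit = 1.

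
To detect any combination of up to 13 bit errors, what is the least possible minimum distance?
Detecting e errors requires d_min ≥ e + 1 = 13 + 1 = 14.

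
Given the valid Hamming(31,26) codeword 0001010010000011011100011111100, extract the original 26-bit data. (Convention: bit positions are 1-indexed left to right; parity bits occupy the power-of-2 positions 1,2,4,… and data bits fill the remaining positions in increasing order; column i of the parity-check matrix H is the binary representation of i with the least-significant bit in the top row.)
Parity bits occupy power-of-2 positions; data bits are at positions {3,5,6,7,9,10,11,12,13,14,15,17,18,19,20,21,22,23,24,25,26,27,28,29,30,31} (1-indexed).
Extract: c[3]=0 c[5]=0 c[6]=1 c[7]=0 c[9]=1 c[10]=0 c[11]=0 c[12]=0 c[13]=0 c[14]=0 c[15]=1 c[17]=0 c[18]=1 c[19]=1 c[20]=1 c[21]=0 c[22]=0 c[23]=0 c[24]=1 c[25]=1 c[26]=1 c[27]=1 c[28]=1 c[29]=1 c[30]=0 c[31]=0
Data = 00101000001011100011111100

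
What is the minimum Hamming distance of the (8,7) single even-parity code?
d_min = 2 (flipping one data bit also flips the parity bit, so the two closest codewords differ in exactly 2 positions).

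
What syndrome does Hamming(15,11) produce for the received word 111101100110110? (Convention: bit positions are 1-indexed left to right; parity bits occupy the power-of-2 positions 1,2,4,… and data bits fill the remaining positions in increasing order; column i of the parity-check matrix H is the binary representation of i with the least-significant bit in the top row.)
Syndrome s = H · r^T (mod 2), r = 111101100110110:
  s[0] = (101010101010101)·(111101100110110) mod 2 = 1+0+1+0+0+0+1+0+0+0+1+0+1+0+0 mod 2 = 1
  s[1] = (011001100110011)·(111101100110110) mod 2 = 0+1+1+0+0+1+1+0+0+1+1+0+0+1+0 mod 2 = 1
  s[2] = (000111100001111)·(111101100110110) mod 2 = 0+0+0+1+0+1+1+0+0+0+0+0+1+1+0 mod 2 = 1
  s[3] = (000000011111111)·(111101100110110) mod 2 = 0+0+0+0+0+0+0+0+0+1+1+0+1+1+0 mod 2 = 0
Syndrome = 1110
Non-zero syndrome: error at position 7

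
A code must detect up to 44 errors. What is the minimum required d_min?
Detecting e errors requires d_min ≥ e + 1 = 44 + 1 = 45.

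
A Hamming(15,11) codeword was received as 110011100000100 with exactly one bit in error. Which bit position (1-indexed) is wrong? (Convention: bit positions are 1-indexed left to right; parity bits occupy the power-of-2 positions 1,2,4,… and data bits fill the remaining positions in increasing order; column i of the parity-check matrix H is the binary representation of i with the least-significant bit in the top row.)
Syndrome s = H · r^T (mod 2), r = 110011100000100:
  s[0] = (101010101010101)·(110011100000100) mod 2 = 1+0+0+0+1+0+1+0+0+0+0+0+1+0+0 mod 2 = 0
  s[1] = (011001100110011)·(110011100000100) mod 2 = 0+1+0+0+0+1+1+0+0+0+0+0+0+0+0 mod 2 = 1
  s[2] = (000111100001111)·(110011100000100) mod 2 = 0+0+0+0+1+1+1+0+0+0+0+0+1+0+0 mod 2 = 0
  s[3] = (000000011111111)·(110011100000100) mod 2 = 0+0+0+0+0+0+0+0+0+0+0+0+1+0+0 mod 2 = 1
Syndrome = 0101
Column i of H is the binary representation of i, so the syndrome is the binary index of the flipped bit.
Read s = 0101 with s[0] as LSB: 0·2^0 + 1·2^1 + 0·2^2 + 1·2^3 = 10.
Error is at bit position 10.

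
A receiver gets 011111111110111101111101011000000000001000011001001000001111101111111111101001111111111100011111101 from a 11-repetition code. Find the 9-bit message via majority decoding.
Split into 11-bit blocks and majority-vote each:
  block 1 = 01111111111: 10 ones, 1 zeros → 1
  block 2 = 01111011111: 9 ones, 2 zeros → 1
  block 3 = 01011000000: 3 ones, 8 zeros → 0
  block 4 = 00000100001: 2 ones, 9 zeros → 0
  block 5 = 10010010000: 3 ones, 8 zeros → 0
  block 6 = 01111101111: 9 ones, 2 zeros → 1
  block 7 = 11111110100: 8 ones, 3 zeros → 1
  block 8 = 11111111111: 11 ones, 0 zeros → 1
  block 9 = 00011111101: 7 ones, 4 zeros → 1
Decoded = 110001111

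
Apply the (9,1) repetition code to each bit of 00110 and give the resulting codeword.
Repeat each bit 9× and concatenate:
0→000000000  0→000000000  1→111111111  1→111111111  0→000000000
Codeword = 000000000000000000111111111111111111000000000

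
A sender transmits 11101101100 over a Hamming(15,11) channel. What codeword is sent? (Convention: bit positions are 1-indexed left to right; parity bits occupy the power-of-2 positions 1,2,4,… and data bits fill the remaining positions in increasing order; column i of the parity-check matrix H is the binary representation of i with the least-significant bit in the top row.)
Codeword c = d · G (mod 2), d = 11101101100:
  c[0] = d·G[:,0] = (11101101100)·(11011010101) mod 2 = 1+1+0+0+1+0+0+0+1+0+0 mod 2 = 0
  c[1] = d·G[:,1] = (11101101100)·(10110110011) mod 2 = 1+0+1+0+0+1+0+0+0+0+0 mod 2 = 1
  c[2] = d·G[:,2] = (11101101100)·(10000000000) mod 2 = 1+0+0+0+0+0+0+0+0+0+0 mod 2 = 1
  c[3] = d·G[:,3] = (11101101100)·(01110001111) mod 2 = 0+1+1+0+0+0+0+1+1+0+0 mod 2 = 0
  c[4] = d·G[:,4] = (11101101100)·(01000000000) mod 2 = 0+1+0+0+0+0+0+0+0+0+0 mod 2 = 1
  c[5] = d·G[:,5] = (11101101100)·(00100000000) mod 2 = 0+0+1+0+0+0+0+0+0+0+0 mod 2 = 1
  c[6] = d·G[:,6] = (11101101100)·(00010000000) mod 2 = 0+0+0+0+0+0+0+0+0+0+0 mod 2 = 0
  c[7] = d·G[:,7] = (11101101100)·(00001111111) mod 2 = 0+0+0+0+1+1+0+1+1+0+0 mod 2 = 0
  c[8] = d·G[:,8] = (11101101100)·(00001000000) mod 2 = 0+0+0+0+1+0+0+0+0+0+0 mod 2 = 1
  c[9] = d·G[:,9] = (11101101100)·(00000100000) mod 2 = 0+0+0+0+0+1+0+0+0+0+0 mod 2 = 1
  c[10] = d·G[:,10] = (11101101100)·(00000010000) mod 2 = 0+0+0+0+0+0+0+0+0+0+0 mod 2 = 0
  c[11] = d·G[:,11] = (11101101100)·(00000001000) mod 2 = 0+0+0+0+0+0+0+1+0+0+0 mod 2 = 1
  c[12] = d·G[:,12] = (11101101100)·(00000000100) mod 2 = 0+0+0+0+0+0+0+0+1+0+0 mod 2 = 1
  c[13] = d·G[:,13] = (11101101100)·(00000000010) mod 2 = 0+0+0+0+0+0+0+0+0+0+0 mod 2 = 0
  c[14] = d·G[:,14] = (11101101100)·(00000000001) mod 2 = 0+0+0+0+0+0+0+0+0+0+0 mod 2 = 0
Codeword = 011011001101100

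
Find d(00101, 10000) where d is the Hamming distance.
XOR = 10101, count of 1s = 3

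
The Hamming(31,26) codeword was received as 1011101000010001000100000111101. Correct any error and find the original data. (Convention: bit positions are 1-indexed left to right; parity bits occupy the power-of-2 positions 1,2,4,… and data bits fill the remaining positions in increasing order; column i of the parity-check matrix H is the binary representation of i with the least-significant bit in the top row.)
Syndrome s = H · r^T (mod 2), r = 1011101000010001000100000111101:
  s[0] = (1010101010101010101010101010101)·(1011101000010001000100000111101) mod 2 = 1+0+1+0+1+0+1+0+0+0+0+0+0+0+0+0+0+0+0+0+0+0+0+0+0+0+1+0+1+0+1 mod 2 = 1
  s[1] = (0110011001100110011001100110011)·(1011101000010001000100000111101) mod 2 = 0+0+1+0+0+0+1+0+0+0+0+0+0+0+0+0+0+0+0+0+0+0+0+0+0+1+1+0+0+0+1 mod 2 = 1
  s[2] = (0001111000011110000111100001111)·(1011101000010001000100000111101) mod 2 = 0+0+0+1+1+0+1+0+0+0+0+1+0+0+0+0+0+0+0+1+0+0+0+0+0+0+0+1+1+0+1 mod 2 = 0
  s[3] = (0000000111111110000000011111111)·(1011101000010001000100000111101) mod 2 = 0+0+0+0+0+0+0+0+0+0+0+1+0+0+0+0+0+0+0+0+0+0+0+0+0+1+1+1+1+0+1 mod 2 = 0
  s[4] = (0000000000000001111111111111111)·(1011101000010001000100000111101) mod 2 = 0+0+0+0+0+0+0+0+0+0+0+0+0+0+0+1+0+0+0+1+0+0+0+0+0+1+1+1+1+0+1 mod 2 = 1
Syndrome = 11001
Column 19 of H equals this syndrome → error at bit 19 (1-indexed).
Flip bit 19: 1011101000010001000100000111101 → 1011101000010001001100000111101
Extract data bits at positions {3,5,6,7,9,10,11,12,13,14,15,17,18,19,20,21,22,23,24,25,26,27,28,29,30,31}: 11010001000001100000111101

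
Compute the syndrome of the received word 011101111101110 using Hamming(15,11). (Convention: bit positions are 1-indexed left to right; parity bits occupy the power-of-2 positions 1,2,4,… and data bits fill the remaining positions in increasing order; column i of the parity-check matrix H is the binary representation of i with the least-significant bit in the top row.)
Syndrome s = H · r^T (mod 2), r = 011101111101110:
  s[0] = (101010101010101)·(011101111101110) mod 2 = 0+0+1+0+0+0+1+0+1+0+0+0+1+0+0 mod 2 = 0
  s[1] = (011001100110011)·(011101111101110) mod 2 = 0+1+1+0+0+1+1+0+0+1+0+0+0+1+0 mod 2 = 0
  s[2] = (000111100001111)·(011101111101110) mod 2 = 0+0+0+1+0+1+1+0+0+0+0+1+1+1+0 mod 2 = 0
  s[3] = (000000011111111)·(011101111101110) mod 2 = 0+0+0+0+0+0+0+1+1+1+0+1+1+1+0 mod 2 = 0
Syndrome = 0000
s = 0: no error detected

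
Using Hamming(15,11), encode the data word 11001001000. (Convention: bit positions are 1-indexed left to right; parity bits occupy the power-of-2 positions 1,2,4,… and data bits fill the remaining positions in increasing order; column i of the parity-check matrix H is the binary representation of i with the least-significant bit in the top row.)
Codeword c = d · G (mod 2), d = 11001001000:
  c[0] = d·G[:,0] = (11001001000)·(11011010101) mod 2 = 1+1+0+0+1+0+0+0+0+0+0 mod 2 = 1
  c[1] = d·G[:,1] = (11001001000)·(10110110011) mod 2 = 1+0+0+0+0+0+0+0+0+0+0 mod 2 = 1
  c[2] = d·G[:,2] = (11001001000)·(10000000000) mod 2 = 1+0+0+0+0+0+0+0+0+0+0 mod 2 = 1
  c[3] = d·G[:,3] = (11001001000)·(01110001111) mod 2 = 0+1+0+0+0+0+0+1+0+0+0 mod 2 = 0
  c[4] = d·G[:,4] = (11001001000)·(01000000000) mod 2 = 0+1+0+0+0+0+0+0+0+0+0 mod 2 = 1
  c[5] = d·G[:,5] = (11001001000)·(00100000000) mod 2 = 0+0+0+0+0+0+0+0+0+0+0 mod 2 = 0
  c[6] = d·G[:,6] = (11001001000)·(00010000000) mod 2 = 0+0+0+0+0+0+0+0+0+0+0 mod 2 = 0
  c[7] = d·G[:,7] = (11001001000)·(00001111111) mod 2 = 0+0+0+0+1+0+0+1+0+0+0 mod 2 = 0
  c[8] = d·G[:,8] = (11001001000)·(00001000000) mod 2 = 0+0+0+0+1+0+0+0+0+0+0 mod 2 = 1
  c[9] = d·G[:,9] = (11001001000)·(00000100000) mod 2 = 0+0+0+0+0+0+0+0+0+0+0 mod 2 = 0
  c[10] = d·G[:,10] = (11001001000)·(00000010000) mod 2 = 0+0+0+0+0+0+0+0+0+0+0 mod 2 = 0
  c[11] = d·G[:,11] = (11001001000)·(00000001000) mod 2 = 0+0+0+0+0+0+0+1+0+0+0 mod 2 = 1
  c[12] = d·G[:,12] = (11001001000)·(00000000100) mod 2 = 0+0+0+0+0+0+0+0+0+0+0 mod 2 = 0
  c[13] = d·G[:,13] = (11001001000)·(00000000010) mod 2 = 0+0+0+0+0+0+0+0+0+0+0 mod 2 = 0
  c[14] = d·G[:,14] = (11001001000)·(00000000001) mod 2 = 0+0+0+0+0+0+0+0+0+0+0 mod 2 = 0
Codeword = 111010001001000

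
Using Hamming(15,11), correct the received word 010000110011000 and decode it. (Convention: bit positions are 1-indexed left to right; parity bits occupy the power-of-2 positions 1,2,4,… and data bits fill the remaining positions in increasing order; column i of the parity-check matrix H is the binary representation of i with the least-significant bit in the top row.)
Syndrome s = H · r^T (mod 2), r = 010000110011000:
  s[0] = (101010101010101)·(010000110011000) mod 2 = 0+0+0+0+0+0+1+0+0+0+1+0+0+0+0 mod 2 = 0
  s[1] = (011001100110011)·(010000110011000) mod 2 = 0+1+0+0+0+0+1+0+0+0+1+0+0+0+0 mod 2 = 1
  s[2] = (000111100001111)·(010000110011000) mod 2 = 0+0+0+0+0+0+1+0+0+0+0+1+0+0+0 mod 2 = 0
  s[3] = (000000011111111)·(010000110011000) mod 2 = 0+0+0+0+0+0+0+1+0+0+1+1+0+0+0 mod 2 = 1
Syndrome = 0101
Column 10 of H equals this syndrome → error at bit 10 (1-indexed).
Flip bit 10: 010000110011000 → 010000110111000
Extract data bits at positions {3,5,6,7,9,10,11,12,13,14,15}: 00010111000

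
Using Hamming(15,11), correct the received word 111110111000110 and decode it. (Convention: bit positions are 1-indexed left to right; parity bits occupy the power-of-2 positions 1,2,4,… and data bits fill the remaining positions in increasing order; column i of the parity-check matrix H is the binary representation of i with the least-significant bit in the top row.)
Syndrome s = H · r^T (mod 2), r = 111110111000110:
  s[0] = (101010101010101)·(111110111000110) mod 2 = 1+0+1+0+1+0+1+0+1+0+0+0+1+0+0 mod 2 = 0
  s[1] = (011001100110011)·(111110111000110) mod 2 = 0+1+1+0+0+0+1+0+0+0+0+0+0+1+0 mod 2 = 0
  s[2] = (000111100001111)·(111110111000110) mod 2 = 0+0+0+1+1+0+1+0+0+0+0+0+1+1+0 mod 2 = 1
  s[3] = (000000011111111)·(111110111000110) mod 2 = 0+0+0+0+0+0+0+1+1+0+0+0+1+1+0 mod 2 = 0
Syndrome = 0010
Column 4 of H equals this syndrome → error at bit 4 (1-indexed).
Flip bit 4: 111110111000110 → 111010111000110
Extract data bits at positions {3,5,6,7,9,10,11,12,13,14,15}: 11011000110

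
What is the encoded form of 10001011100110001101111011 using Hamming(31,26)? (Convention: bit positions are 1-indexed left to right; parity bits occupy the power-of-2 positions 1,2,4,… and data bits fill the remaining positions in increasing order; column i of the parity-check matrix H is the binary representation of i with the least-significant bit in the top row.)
Codeword c = d · G (mod 2), d = 10001011100110001101111011:
  c[0] = d·G[:,0] = (10001011100110001101111011)·(11011010101101010101010101) mod 2 = 1+0+0+0+1+0+1+0+1+0+0+1+0+0+0+0+0+1+0+1+0+1+0+0+0+1 mod 2 = 1
  c[1] = d·G[:,1] = (10001011100110001101111011)·(10110110011011001100110011) mod 2 = 1+0+0+0+0+0+1+0+0+0+0+0+1+0+0+0+1+1+0+0+1+1+0+0+1+1 mod 2 = 1
  c[2] = d·G[:,2] = (10001011100110001101111011)·(10000000000000000000000000) mod 2 = 1+0+0+0+0+0+0+0+0+0+0+0+0+0+0+0+0+0+0+0+0+0+0+0+0+0 mod 2 = 1
  c[3] = d·G[:,3] = (10001011100110001101111011)·(01110001111000111100001111) mod 2 = 0+0+0+0+0+0+0+1+1+0+0+0+0+0+0+0+1+1+0+0+0+0+1+0+1+1 mod 2 = 1
  c[4] = d·G[:,4] = (10001011100110001101111011)·(01000000000000000000000000) mod 2 = 0+0+0+0+0+0+0+0+0+0+0+0+0+0+0+0+0+0+0+0+0+0+0+0+0+0 mod 2 = 0
  c[5] = d·G[:,5] = (10001011100110001101111011)·(00100000000000000000000000) mod 2 = 0+0+0+0+0+0+0+0+0+0+0+0+0+0+0+0+0+0+0+0+0+0+0+0+0+0 mod 2 = 0
  c[6] = d·G[:,6] = (10001011100110001101111011)·(00010000000000000000000000) mod 2 = 0+0+0+0+0+0+0+0+0+0+0+0+0+0+0+0+0+0+0+0+0+0+0+0+0+0 mod 2 = 0
  c[7] = d·G[:,7] = (10001011100110001101111011)·(00001111111000000011111111) mod 2 = 0+0+0+0+1+0+1+1+1+0+0+0+0+0+0+0+0+0+0+1+1+1+1+0+1+1 mod 2 = 0
  c[8] = d·G[:,8] = (10001011100110001101111011)·(00001000000000000000000000) mod 2 = 0+0+0+0+1+0+0+0+0+0+0+0+0+0+0+0+0+0+0+0+0+0+0+0+0+0 mod 2 = 1
  c[9] = d·G[:,9] = (10001011100110001101111011)·(00000100000000000000000000) mod 2 = 0+0+0+0+0+0+0+0+0+0+0+0+0+0+0+0+0+0+0+0+0+0+0+0+0+0 mod 2 = 0
  c[10] = d·G[:,10] = (10001011100110001101111011)·(00000010000000000000000000) mod 2 = 0+0+0+0+0+0+1+0+0+0+0+0+0+0+0+0+0+0+0+0+0+0+0+0+0+0 mod 2 = 1
  c[11] = d·G[:,11] = (10001011100110001101111011)·(00000001000000000000000000) mod 2 = 0+0+0+0+0+0+0+1+0+0+0+0+0+0+0+0+0+0+0+0+0+0+0+0+0+0 mod 2 = 1
  c[12] = d·G[:,12] = (10001011100110001101111011)·(00000000100000000000000000) mod 2 = 0+0+0+0+0+0+0+0+1+0+0+0+0+0+0+0+0+0+0+0+0+0+0+0+0+0 mod 2 = 1
  c[13] = d·G[:,13] = (10001011100110001101111011)·(00000000010000000000000000) mod 2 = 0+0+0+0+0+0+0+0+0+0+0+0+0+0+0+0+0+0+0+0+0+0+0+0+0+0 mod 2 = 0
  c[14] = d·G[:,14] = (10001011100110001101111011)·(00000000001000000000000000) mod 2 = 0+0+0+0+0+0+0+0+0+0+0+0+0+0+0+0+0+0+0+0+0+0+0+0+0+0 mod 2 = 0
  c[15] = d·G[:,15] = (10001011100110001101111011)·(00000000000111111111111111) mod 2 = 0+0+0+0+0+0+0+0+0+0+0+1+1+0+0+0+1+1+0+1+1+1+1+0+1+1 mod 2 = 0
  c[16] = d·G[:,16] = (10001011100110001101111011)·(00000000000100000000000000) mod 2 = 0+0+0+0+0+0+0+0+0+0+0+1+0+0+0+0+0+0+0+0+0+0+0+0+0+0 mod 2 = 1
  c[17] = d·G[:,17] = (10001011100110001101111011)·(00000000000010000000000000) mod 2 = 0+0+0+0+0+0+0+0+0+0+0+0+1+0+0+0+0+0+0+0+0+0+0+0+0+0 mod 2 = 1
  c[18] = d·G[:,18] = (10001011100110001101111011)·(00000000000001000000000000) mod 2 = 0+0+0+0+0+0+0+0+0+0+0+0+0+0+0+0+0+0+0+0+0+0+0+0+0+0 mod 2 = 0
  c[19] = d·G[:,19] = (10001011100110001101111011)·(00000000000000100000000000) mod 2 = 0+0+0+0+0+0+0+0+0+0+0+0+0+0+0+0+0+0+0+0+0+0+0+0+0+0 mod 2 = 0
  c[20] = d·G[:,20] = (10001011100110001101111011)·(00000000000000010000000000) mod 2 = 0+0+0+0+0+0+0+0+0+0+0+0+0+0+0+0+0+0+0+0+0+0+0+0+0+0 mod 2 = 0
  c[21] = d·G[:,21] = (10001011100110001101111011)·(00000000000000001000000000) mod 2 = 0+0+0+0+0+0+0+0+0+0+0+0+0+0+0+0+1+0+0+0+0+0+0+0+0+0 mod 2 = 1
  c[22] = d·G[:,22] = (10001011100110001101111011)·(00000000000000000100000000) mod 2 = 0+0+0+0+0+0+0+0+0+0+0+0+0+0+0+0+0+1+0+0+0+0+0+0+0+0 mod 2 = 1
  c[23] = d·G[:,23] = (10001011100110001101111011)·(00000000000000000010000000) mod 2 = 0+0+0+0+0+0+0+0+0+0+0+0+0+0+0+0+0+0+0+0+0+0+0+0+0+0 mod 2 = 0
  c[24] = d·G[:,24] = (10001011100110001101111011)·(00000000000000000001000000) mod 2 = 0+0+0+0+0+0+0+0+0+0+0+0+0+0+0+0+0+0+0+1+0+0+0+0+0+0 mod 2 = 1
  c[25] = d·G[:,25] = (10001011100110001101111011)·(00000000000000000000100000) mod 2 = 0+0+0+0+0+0+0+0+0+0+0+0+0+0+0+0+0+0+0+0+1+0+0+0+0+0 mod 2 = 1
  c[26] = d·G[:,26] = (10001011100110001101111011)·(00000000000000000000010000) mod 2 = 0+0+0+0+0+0+0+0+0+0+0+0+0+0+0+0+0+0+0+0+0+1+0+0+0+0 mod 2 = 1
  c[27] = d·G[:,27] = (10001011100110001101111011)·(00000000000000000000001000) mod 2 = 0+0+0+0+0+0+0+0+0+0+0+0+0+0+0+0+0+0+0+0+0+0+1+0+0+0 mod 2 = 1
  c[28] = d·G[:,28] = (10001011100110001101111011)·(00000000000000000000000100) mod 2 = 0+0+0+0+0+0+0+0+0+0+0+0+0+0+0+0+0+0+0+0+0+0+0+0+0+0 mod 2 = 0
  c[29] = d·G[:,29] = (10001011100110001101111011)·(00000000000000000000000010) mod 2 = 0+0+0+0+0+0+0+0+0+0+0+0+0+0+0+0+0+0+0+0+0+0+0+0+1+0 mod 2 = 1
  c[30] = d·G[:,30] = (10001011100110001101111011)·(00000000000000000000000001) mod 2 = 0+0+0+0+0+0+0+0+0+0+0+0+0+0+0+0+0+0+0+0+0+0+0+0+0+1 mod 2 = 1
Codeword = 1111000010111000110001101111011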